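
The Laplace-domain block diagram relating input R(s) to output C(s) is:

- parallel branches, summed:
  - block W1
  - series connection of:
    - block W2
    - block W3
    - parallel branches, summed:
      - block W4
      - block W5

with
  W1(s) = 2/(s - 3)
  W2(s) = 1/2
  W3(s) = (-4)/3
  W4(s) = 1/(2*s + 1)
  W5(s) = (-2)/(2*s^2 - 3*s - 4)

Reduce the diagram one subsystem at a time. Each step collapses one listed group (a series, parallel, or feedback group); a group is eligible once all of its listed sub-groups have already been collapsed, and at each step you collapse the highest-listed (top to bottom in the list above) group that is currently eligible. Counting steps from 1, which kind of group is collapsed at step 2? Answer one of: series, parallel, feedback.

Reducing step by step:

Step 1 - sum the parallel branches W4, W5
Step 2 - multiply W2, W3, (W4+W5) (series)
Step 3 - add W1, (W2*W3*(W4+W5)) (parallel)
At step 2 the group reduced is series.

Answer: series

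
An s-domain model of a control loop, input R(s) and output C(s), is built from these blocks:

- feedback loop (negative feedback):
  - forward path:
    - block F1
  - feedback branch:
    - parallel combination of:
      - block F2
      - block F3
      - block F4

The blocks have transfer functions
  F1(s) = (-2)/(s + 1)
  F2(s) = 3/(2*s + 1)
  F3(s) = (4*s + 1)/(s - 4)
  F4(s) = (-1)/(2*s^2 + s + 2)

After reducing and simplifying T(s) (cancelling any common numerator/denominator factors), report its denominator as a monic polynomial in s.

1. reduce the parallel group F2, F3, F4 -> (16*s^4 + 26*s^3 + s^2 + 14*s - 18)/(4*s^4 - 12*s^3 - 11*s^2 - 18*s - 8)
2. close the feedback loop around F1, (F2+F3+F4) -> (-8*s^4 + 24*s^3 + 22*s^2 + 36*s + 16)/(4*s^5 - 40*s^4 - 75*s^3 - 31*s^2 - 54*s + 28)
No further cancellation is possible in the step-2 result, so that is T(s). Its denominator becomes monic after dividing by the leading coefficient 4.

Final answer: s^5 - 10*s^4 - 75*s^3/4 - 31*s^2/4 - 27*s/2 + 7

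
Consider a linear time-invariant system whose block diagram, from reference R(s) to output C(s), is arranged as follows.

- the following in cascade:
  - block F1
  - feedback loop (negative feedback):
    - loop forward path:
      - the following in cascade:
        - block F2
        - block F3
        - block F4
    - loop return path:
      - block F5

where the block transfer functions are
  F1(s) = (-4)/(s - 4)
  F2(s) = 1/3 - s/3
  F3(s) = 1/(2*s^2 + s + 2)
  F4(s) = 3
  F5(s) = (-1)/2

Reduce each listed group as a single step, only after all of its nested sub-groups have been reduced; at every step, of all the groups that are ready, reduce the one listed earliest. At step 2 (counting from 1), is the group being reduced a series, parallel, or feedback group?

(1) series reduction of F2, F3, F4
(2) apply the feedback formula to (F2*F3*F4), F5
(3) cascade F1, [(F2*F3*F4)/(1+(F2*F3*F4)*F5)]
So the answer for step 2 is feedback.

Therefore the answer is feedback.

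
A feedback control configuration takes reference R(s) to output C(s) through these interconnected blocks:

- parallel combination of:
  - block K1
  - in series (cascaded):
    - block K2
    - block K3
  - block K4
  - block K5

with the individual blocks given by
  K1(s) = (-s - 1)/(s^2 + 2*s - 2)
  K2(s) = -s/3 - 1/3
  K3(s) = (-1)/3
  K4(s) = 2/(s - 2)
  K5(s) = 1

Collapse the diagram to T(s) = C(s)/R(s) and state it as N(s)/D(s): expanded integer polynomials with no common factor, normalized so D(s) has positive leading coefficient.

Step 1 - reduce the series chain K2, K3: s/9 + 1/9
Step 2 - parallel reduction of K1, (K2*K3), K4, K5, giving the overall T(s)

Final answer: (s^4 + 10*s^3 + 3*s^2 - 11*s + 22)/(9*s^3 - 54*s + 36)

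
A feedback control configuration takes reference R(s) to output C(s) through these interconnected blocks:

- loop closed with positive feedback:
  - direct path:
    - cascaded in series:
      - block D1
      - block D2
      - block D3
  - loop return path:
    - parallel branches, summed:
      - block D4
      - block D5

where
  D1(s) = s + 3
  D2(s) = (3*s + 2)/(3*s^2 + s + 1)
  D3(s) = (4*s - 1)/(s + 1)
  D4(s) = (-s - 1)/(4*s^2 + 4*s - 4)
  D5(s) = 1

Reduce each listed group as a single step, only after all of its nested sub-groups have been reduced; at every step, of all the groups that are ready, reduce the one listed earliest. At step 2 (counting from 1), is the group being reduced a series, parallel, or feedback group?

Step 1: cascade D1, D2, D3
Step 2: add D4, D5 (parallel)
Step 3: collapse the loop ((D1*D2*D3) forward, (D4+D5) return)
The group at step 2 is a parallel group.

Answer: parallel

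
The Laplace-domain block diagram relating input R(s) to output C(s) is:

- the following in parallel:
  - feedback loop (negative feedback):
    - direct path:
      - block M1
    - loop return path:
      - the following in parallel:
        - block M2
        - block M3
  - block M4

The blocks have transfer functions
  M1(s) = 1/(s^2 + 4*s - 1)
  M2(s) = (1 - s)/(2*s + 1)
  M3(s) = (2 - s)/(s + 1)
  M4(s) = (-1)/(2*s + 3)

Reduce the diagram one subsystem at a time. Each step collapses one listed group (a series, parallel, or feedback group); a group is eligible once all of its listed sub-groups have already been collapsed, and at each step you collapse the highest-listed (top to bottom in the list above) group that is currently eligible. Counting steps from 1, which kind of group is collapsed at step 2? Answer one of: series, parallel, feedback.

The answer is feedback.

Reasoning:
Step 1: add M2, M3 (parallel)
Step 2: collapse the loop (M1 forward, (M2+M3) return)
Step 3: reduce the parallel group [M1/(1+M1*(M2+M3))], M4
So the answer for step 2 is feedback.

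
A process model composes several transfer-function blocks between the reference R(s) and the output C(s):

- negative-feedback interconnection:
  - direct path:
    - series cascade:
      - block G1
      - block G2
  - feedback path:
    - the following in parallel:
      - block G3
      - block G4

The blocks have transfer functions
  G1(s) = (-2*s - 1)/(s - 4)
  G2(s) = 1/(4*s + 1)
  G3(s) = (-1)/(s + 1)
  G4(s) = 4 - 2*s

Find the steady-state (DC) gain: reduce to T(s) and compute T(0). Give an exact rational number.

Step 1: cascade G1, G2, giving (-2*s - 1)/(4*s^2 - 15*s - 4)
Step 2: sum the parallel branches G3, G4, giving (-2*s^2 + 2*s + 3)/(s + 1)
Step 3: feedback reduction of (G1*G2), (G3+G4), giving (-2*s^2 - 3*s - 1)/(8*s^3 - 13*s^2 - 27*s - 7)
Evaluating the step-3 result (the overall T(s)) at s = 0 gives T(0) = -1/(-7) = 1/7.

Final answer: 1/7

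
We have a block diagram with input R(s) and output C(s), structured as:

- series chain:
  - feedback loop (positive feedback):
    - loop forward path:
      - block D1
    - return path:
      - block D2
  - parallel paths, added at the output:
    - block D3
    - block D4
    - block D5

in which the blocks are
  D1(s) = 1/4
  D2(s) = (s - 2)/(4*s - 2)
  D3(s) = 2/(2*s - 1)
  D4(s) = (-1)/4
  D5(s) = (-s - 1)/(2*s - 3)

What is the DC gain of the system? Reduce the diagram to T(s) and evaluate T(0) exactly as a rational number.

Answer: -23/36

Working:
[1] close the feedback loop around D1, D2 gives (4*s - 2)/(15*s - 6)
[2] sum the parallel branches D3, D4, D5 gives (-12*s^2 + 20*s - 23)/(16*s^2 - 32*s + 12)
[3] reduce the series chain [D1/(1-D1*D2)], (D3+D4+D5) gives (-12*s^2 + 20*s - 23)/(60*s^2 - 114*s + 36)
DC gain: substitute s = 0 into T(s) from step 3: T(0) = -23/36.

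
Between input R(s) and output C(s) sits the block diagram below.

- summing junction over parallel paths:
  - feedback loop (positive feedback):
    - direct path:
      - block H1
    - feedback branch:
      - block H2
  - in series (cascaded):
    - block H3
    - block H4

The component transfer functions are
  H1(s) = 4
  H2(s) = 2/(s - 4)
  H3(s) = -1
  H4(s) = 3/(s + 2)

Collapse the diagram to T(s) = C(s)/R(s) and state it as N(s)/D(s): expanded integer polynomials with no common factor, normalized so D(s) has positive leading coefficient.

[1] collapse the loop (H1 forward, H2 return): (4*s - 16)/(s - 12)
[2] multiply H3, H4 (series): (-3)/(s + 2)
[3] add [H1/(1-H1*H2)], (H3*H4) (parallel); the result is T(s) itself (integer coefficients, no common factor, positive leading denominator coefficient)

Answer: (4*s^2 - 11*s + 4)/(s^2 - 10*s - 24)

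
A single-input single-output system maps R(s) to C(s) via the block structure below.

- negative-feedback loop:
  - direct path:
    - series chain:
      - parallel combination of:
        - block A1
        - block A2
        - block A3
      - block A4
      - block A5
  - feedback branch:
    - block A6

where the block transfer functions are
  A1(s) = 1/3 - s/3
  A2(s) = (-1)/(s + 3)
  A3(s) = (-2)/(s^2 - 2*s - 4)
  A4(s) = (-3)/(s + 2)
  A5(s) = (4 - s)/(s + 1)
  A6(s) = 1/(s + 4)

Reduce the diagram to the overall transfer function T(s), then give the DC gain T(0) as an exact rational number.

1. reduce the parallel group A1, A2, A3 -> (-s^4 + 8*s^2 + 2*s - 18)/(3*s^3 + 3*s^2 - 30*s - 36)
2. reduce the series chain (A1+A2+A3), A4, A5 -> (-s^5 + 4*s^4 + 8*s^3 - 30*s^2 - 26*s + 72)/(s^5 + 4*s^4 - 5*s^3 - 40*s^2 - 56*s - 24)
3. apply the feedback formula to ((A1+A2+A3)*A4*A5), A6 -> (-s^6 + 24*s^4 + 2*s^3 - 146*s^2 - 32*s + 288)/(s^6 + 7*s^5 + 15*s^4 - 52*s^3 - 246*s^2 - 274*s - 24)
That last expression is T(s); at s = 0 only the constant terms survive, so T(0) = 288/(-24) = -12.

Answer: -12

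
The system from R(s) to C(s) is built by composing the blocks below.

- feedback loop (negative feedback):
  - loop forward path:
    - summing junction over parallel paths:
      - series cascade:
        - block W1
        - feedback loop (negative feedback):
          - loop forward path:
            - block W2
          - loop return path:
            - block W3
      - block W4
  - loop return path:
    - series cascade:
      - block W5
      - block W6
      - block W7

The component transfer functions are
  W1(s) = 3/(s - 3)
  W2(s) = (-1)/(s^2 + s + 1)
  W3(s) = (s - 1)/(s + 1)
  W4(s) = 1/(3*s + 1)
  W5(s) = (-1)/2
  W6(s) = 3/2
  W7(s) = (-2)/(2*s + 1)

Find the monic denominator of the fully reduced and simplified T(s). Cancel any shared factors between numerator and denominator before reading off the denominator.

The answer is s^6 - s^5/6 - 65*s^4/12 - 67*s^3/12 - 67*s^2/6 - 101*s/12 - 13/4.

Reasoning:
Step 1. feedback reduction of W2, W3 -> (-s - 1)/(s^3 + 2*s^2 + s + 2)
Step 2. reduce the series chain W1, [W2/(1+W2*W3)] -> (-3*s - 3)/(s^4 - s^3 - 5*s^2 - s - 6)
Step 3. combine (W1*[W2/(1+W2*W3)]), W4 in parallel -> (s^4 - s^3 - 14*s^2 - 13*s - 9)/(3*s^5 - 2*s^4 - 16*s^3 - 8*s^2 - 19*s - 6)
Step 4. multiply W5, W6, W7 (series) -> 3/(4*s + 2)
Step 5. apply the feedback formula to ((W1*[W2/(1+W2*W3)])+W4), (W5*W6*W7) -> (4*s^5 - 2*s^4 - 58*s^3 - 80*s^2 - 62*s - 18)/(12*s^6 - 2*s^5 - 65*s^4 - 67*s^3 - 134*s^2 - 101*s - 39)
The result of step 5 is T(s) in lowest terms. Its denominator has leading coefficient 12; dividing the denominator through by 12 makes it monic.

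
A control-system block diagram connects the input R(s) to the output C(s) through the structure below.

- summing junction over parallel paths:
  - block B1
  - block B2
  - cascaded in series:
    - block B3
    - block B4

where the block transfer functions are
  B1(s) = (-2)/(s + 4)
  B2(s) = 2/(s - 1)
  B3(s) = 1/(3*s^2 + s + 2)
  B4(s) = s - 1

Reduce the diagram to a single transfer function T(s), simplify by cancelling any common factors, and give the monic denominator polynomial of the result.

1. series reduction of B3, B4 gives (s - 1)/(3*s^2 + s + 2)
2. sum the parallel branches B1, B2, (B3*B4) gives (s^3 + 32*s^2 + 3*s + 24)/(3*s^4 + 10*s^3 - 7*s^2 + 2*s - 8)
That last expression is T(s), already simplified. Scaling its denominator by 1/3 (the reciprocal of the leading coefficient) yields the monic denominator.

Final answer: s^4 + 10*s^3/3 - 7*s^2/3 + 2*s/3 - 8/3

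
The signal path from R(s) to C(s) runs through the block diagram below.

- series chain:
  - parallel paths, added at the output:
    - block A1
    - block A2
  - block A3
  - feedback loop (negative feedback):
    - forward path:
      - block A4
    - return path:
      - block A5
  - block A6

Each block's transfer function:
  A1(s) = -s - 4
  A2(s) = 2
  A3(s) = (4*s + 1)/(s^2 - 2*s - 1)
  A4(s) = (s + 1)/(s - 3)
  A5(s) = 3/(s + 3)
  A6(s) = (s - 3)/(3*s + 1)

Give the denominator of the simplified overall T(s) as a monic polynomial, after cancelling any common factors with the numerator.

1. parallel reduction of A1, A2: -s - 2
2. close the feedback loop around A4, A5: (s^2 + 4*s + 3)/(s^2 + 3*s - 6)
3. cascade (A1+A2), A3, [A4/(1+A4*A5)], A6: (-4*s^5 - 13*s^4 + 25*s^3 + 115*s^2 + 99*s + 18)/(3*s^5 + 4*s^4 - 38*s^3 + 14*s^2 + 27*s + 6)
T(s) is the step-3 result (common factors already cancelled). Leading coefficient of the denominator: 3. Divide through by 3 for the monic polynomial.

Answer: s^5 + 4*s^4/3 - 38*s^3/3 + 14*s^2/3 + 9*s + 2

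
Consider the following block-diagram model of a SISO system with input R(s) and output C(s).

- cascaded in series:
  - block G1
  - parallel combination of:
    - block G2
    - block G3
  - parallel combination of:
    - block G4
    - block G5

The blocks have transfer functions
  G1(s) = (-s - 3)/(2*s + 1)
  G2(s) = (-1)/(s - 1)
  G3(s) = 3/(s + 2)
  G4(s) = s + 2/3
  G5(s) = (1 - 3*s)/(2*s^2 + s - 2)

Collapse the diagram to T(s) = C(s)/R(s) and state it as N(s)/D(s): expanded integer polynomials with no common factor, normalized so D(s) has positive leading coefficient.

[1] reduce the parallel group G2, G3, giving (2*s - 5)/(s^2 + s - 2)
[2] combine G4, G5 in parallel, giving (6*s^3 + 7*s^2 - 13*s - 1)/(6*s^2 + 3*s - 6)
[3] multiply G1, (G2+G3), (G4+G5) (series); the result is T(s) itself (integer coefficients, no common factor, positive leading denominator coefficient)

Therefore the answer is (-12*s^5 - 20*s^4 + 109*s^3 + 120*s^2 - 194*s - 15)/(12*s^5 + 24*s^4 - 21*s^3 - 39*s^2 + 12*s + 12).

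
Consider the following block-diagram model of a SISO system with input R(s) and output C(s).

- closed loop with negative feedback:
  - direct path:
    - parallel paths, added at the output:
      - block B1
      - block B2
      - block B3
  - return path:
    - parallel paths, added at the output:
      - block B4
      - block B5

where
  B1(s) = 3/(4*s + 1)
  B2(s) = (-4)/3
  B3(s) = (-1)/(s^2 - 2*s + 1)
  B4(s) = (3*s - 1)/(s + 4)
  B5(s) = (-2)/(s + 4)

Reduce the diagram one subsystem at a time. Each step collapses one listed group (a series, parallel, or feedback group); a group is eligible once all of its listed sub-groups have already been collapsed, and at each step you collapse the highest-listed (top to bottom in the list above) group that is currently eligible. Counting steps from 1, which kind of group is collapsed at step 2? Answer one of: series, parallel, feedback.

The answer is parallel.

Reasoning:
(1) parallel reduction of B1, B2, B3
(2) combine B4, B5 in parallel
(3) collapse the loop ((B1+B2+B3) forward, (B4+B5) return)
Step 2: parallel.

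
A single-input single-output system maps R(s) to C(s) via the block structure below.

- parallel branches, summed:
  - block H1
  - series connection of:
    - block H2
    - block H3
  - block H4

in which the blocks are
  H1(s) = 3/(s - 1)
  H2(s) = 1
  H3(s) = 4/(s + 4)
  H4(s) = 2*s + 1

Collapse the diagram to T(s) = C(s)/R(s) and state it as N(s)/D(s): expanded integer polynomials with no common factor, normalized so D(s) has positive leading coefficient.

Step 1. multiply H2, H3 (series) gives 4/(s + 4)
Step 2. reduce the parallel group H1, (H2*H3), H4 - this is the overall T(s), already in the required normalized form

Therefore the answer is (2*s^3 + 7*s^2 + 2*s + 4)/(s^2 + 3*s - 4).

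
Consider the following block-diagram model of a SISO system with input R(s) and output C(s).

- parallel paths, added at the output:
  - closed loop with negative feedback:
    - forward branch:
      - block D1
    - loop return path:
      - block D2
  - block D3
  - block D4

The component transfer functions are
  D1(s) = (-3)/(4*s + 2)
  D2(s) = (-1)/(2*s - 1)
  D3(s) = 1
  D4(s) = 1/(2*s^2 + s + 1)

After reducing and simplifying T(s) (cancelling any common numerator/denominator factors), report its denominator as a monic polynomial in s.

Answer: s^4 + s^3/2 + 5*s^2/8 + s/16 + 1/16

Working:
[1] apply the feedback formula to D1, D2 = (3 - 6*s)/(8*s^2 + 1)
[2] add [D1/(1+D1*D2)], D3, D4 (parallel) = (16*s^4 - 4*s^3 + 18*s^2 - 2*s + 5)/(16*s^4 + 8*s^3 + 10*s^2 + s + 1)
Step 2 gives the fully reduced T(s), with no common factor left to cancel. The denominator's leading coefficient is 16, so divide each of its coefficients by 16 to get the monic form.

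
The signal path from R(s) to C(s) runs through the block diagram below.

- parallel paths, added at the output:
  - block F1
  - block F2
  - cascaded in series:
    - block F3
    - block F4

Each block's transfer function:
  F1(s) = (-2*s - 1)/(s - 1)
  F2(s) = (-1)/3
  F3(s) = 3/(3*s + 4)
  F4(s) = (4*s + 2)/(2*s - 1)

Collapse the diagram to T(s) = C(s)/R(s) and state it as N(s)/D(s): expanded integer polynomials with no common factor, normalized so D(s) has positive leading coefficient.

Reducing step by step:

[1] reduce the series chain F3, F4 = (12*s + 6)/(6*s^2 + 5*s - 4)
[2] reduce the parallel group F1, F2, (F3*F4): this yields T(s), and no further normalization is needed

Answer: (-42*s^3 - 11*s^2 - 10)/(18*s^3 - 3*s^2 - 27*s + 12)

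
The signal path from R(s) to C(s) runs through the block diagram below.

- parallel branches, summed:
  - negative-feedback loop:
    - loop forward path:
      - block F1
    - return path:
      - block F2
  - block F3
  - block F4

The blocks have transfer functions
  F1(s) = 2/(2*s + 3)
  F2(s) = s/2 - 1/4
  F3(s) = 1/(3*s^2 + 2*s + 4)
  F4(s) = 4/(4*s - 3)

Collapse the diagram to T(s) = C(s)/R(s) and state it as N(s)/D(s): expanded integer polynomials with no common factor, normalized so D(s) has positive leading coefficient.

Answer: (120*s^3 + 128*s^2 + 178*s + 17)/(72*s^4 + 54*s^3 + 55*s^2 - 22*s - 60)

Working:
[1] reduce the feedback loop with forward F1 and return F2 gives 4/(6*s + 5)
[2] reduce the parallel group [F1/(1+F1*F2)], F3, F4: this yields T(s), and no further normalization is needed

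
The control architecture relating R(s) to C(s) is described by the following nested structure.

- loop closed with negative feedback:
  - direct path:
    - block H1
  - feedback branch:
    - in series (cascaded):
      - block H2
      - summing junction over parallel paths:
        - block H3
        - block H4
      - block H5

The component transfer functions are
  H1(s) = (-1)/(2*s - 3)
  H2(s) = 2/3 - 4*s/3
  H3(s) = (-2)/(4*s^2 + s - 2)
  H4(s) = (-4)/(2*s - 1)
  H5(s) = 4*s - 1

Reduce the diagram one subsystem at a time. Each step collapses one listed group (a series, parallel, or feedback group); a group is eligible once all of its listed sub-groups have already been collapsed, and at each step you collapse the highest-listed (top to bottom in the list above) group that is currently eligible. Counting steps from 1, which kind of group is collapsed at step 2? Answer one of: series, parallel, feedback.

Step 1 - reduce the parallel group H3, H4
Step 2 - reduce the series chain H2, (H3+H4), H5
Step 3 - close the feedback loop around H1, (H2*(H3+H4)*H5)
Step 2: series.

Answer: series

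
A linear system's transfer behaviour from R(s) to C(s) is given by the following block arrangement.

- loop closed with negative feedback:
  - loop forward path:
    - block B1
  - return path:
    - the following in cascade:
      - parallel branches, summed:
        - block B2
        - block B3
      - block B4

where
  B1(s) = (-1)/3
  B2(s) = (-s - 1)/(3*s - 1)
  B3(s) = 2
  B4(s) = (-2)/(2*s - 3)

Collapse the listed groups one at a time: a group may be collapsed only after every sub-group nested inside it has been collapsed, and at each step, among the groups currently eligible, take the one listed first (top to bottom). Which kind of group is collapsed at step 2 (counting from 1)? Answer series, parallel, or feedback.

Step 1. reduce the parallel group B2, B3
Step 2. reduce the series chain (B2+B3), B4
Step 3. close the feedback loop around B1, ((B2+B3)*B4)
Step 2: series.

Hence the answer: series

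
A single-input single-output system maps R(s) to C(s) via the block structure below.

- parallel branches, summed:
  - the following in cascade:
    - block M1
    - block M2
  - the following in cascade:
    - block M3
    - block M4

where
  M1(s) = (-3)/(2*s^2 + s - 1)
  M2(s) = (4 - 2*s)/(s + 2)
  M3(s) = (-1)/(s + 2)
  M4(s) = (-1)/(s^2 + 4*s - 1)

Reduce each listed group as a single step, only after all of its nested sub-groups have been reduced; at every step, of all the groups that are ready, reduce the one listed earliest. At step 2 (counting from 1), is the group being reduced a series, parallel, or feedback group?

Step 1. multiply M1, M2 (series)
Step 2. cascade M3, M4
Step 3. combine (M1*M2), (M3*M4) in parallel
Step 2 collapses a series group.

Answer: series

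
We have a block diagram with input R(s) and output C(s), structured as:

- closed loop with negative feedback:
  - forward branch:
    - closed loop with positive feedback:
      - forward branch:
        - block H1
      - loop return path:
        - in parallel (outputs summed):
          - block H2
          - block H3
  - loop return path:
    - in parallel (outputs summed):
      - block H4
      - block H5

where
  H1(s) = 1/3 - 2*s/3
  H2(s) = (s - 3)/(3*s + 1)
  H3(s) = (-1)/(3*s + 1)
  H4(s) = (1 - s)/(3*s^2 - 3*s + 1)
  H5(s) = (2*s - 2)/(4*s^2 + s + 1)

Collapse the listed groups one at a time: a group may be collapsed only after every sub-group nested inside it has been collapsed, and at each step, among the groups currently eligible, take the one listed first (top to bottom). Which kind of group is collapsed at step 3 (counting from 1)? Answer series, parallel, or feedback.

[1] add H2, H3 (parallel)
[2] reduce the feedback loop with forward H1 and return (H2+H3)
[3] add H4, H5 (parallel)
[4] collapse the loop ([H1/(1-H1*(H2+H3))] forward, (H4+H5) return)
Step 3 collapses a parallel group.

Answer: parallel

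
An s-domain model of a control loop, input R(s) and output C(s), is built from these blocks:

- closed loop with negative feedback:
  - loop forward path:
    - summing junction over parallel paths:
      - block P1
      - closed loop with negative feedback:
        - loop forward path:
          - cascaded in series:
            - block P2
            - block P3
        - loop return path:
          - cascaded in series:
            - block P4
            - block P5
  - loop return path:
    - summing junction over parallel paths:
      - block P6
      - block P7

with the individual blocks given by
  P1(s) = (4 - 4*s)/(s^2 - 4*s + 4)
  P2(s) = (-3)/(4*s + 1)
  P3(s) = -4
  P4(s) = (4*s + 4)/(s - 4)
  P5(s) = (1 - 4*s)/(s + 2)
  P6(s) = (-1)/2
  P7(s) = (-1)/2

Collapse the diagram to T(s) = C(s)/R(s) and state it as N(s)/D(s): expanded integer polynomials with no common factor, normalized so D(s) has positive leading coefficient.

The answer is (-4*s^4 + 740*s^3 - 36*s^2 - 584*s - 224)/(4*s^5 - 211*s^4 - 106*s^3 - 8*s^2 - 288*s + 384).

Reasoning:
Step 1: cascade P2, P3 -> 12/(4*s + 1)
Step 2: reduce the series chain P4, P5 -> (-16*s^2 - 12*s + 4)/(s^2 - 2*s - 8)
Step 3: apply the feedback formula to (P2*P3), (P4*P5) -> (12*s^2 - 24*s - 96)/(4*s^3 - 199*s^2 - 178*s + 40)
Step 4: combine P1, [(P2*P3)/(1+(P2*P3)*(P4*P5))] in parallel -> (-4*s^4 + 740*s^3 - 36*s^2 - 584*s - 224)/(4*s^5 - 215*s^4 + 634*s^3 - 44*s^2 - 872*s + 160)
Step 5: reduce the parallel group P6, P7 -> -1
Step 6: collapse the loop ((P1+[(P2*P3)/(1+(P2*P3)*(P4*P5))]) forward, (P6+P7) return) - this is the overall T(s), already in the required normalized form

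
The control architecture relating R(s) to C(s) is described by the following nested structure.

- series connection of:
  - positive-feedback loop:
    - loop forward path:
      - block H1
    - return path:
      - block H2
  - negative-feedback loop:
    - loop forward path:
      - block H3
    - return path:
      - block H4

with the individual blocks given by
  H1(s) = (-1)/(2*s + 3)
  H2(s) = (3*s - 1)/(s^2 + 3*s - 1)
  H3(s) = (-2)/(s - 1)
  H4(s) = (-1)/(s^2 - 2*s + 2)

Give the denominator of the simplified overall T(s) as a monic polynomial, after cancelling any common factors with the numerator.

First reduce the diagram to T(s).

1. collapse the loop (H1 forward, H2 return): (-s^2 - 3*s + 1)/(2*s^3 + 9*s^2 + 10*s - 4)
2. reduce the feedback loop with forward H3 and return H4: (-2*s^2 + 4*s - 4)/(s^3 - 3*s^2 + 4*s)
3. reduce the series chain [H1/(1-H1*H2)], [H3/(1+H3*H4)]: (2*s^4 + 2*s^3 - 10*s^2 + 16*s - 4)/(2*s^6 + 3*s^5 - 9*s^4 + 2*s^3 + 52*s^2 - 16*s)
That last expression is T(s), already simplified. Scaling its denominator by 1/2 (the reciprocal of the leading coefficient) yields the monic denominator.

Answer: s^6 + 3*s^5/2 - 9*s^4/2 + s^3 + 26*s^2 - 8*s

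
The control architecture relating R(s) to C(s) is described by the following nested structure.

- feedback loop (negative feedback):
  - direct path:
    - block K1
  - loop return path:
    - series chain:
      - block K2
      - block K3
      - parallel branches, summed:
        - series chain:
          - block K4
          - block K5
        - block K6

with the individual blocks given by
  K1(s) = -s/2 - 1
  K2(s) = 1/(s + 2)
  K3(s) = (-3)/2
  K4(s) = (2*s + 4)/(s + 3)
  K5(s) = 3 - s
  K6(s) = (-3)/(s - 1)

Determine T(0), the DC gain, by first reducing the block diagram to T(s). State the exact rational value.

[1] series reduction of K4, K5, giving (-2*s^2 + 2*s + 12)/(s + 3)
[2] sum the parallel branches (K4*K5), K6, giving (-2*s^3 + 4*s^2 + 7*s - 21)/(s^2 + 2*s - 3)
[3] series reduction of K2, K3, ((K4*K5)+K6), giving (6*s^3 - 12*s^2 - 21*s + 63)/(2*s^3 + 8*s^2 + 2*s - 12)
[4] collapse the loop (K1 forward, (K2*K3*((K4*K5)+K6)) return), giving (2*s^3 + 8*s^2 + 2*s - 12)/(6*s^3 - 16*s^2 - 29*s + 75)
The step-4 result is T(s). Setting s = 0: T(0) = -12/75 = -4/25.

Final answer: -4/25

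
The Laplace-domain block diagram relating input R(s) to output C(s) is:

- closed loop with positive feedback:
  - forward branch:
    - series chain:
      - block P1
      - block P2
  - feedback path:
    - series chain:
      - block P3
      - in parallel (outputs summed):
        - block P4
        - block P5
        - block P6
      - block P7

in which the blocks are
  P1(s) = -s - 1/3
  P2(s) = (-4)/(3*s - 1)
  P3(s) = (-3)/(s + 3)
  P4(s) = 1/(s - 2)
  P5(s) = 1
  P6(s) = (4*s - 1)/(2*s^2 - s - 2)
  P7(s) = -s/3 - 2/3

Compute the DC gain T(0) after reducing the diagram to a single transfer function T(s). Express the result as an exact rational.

[1] multiply P1, P2 (series): (12*s + 4)/(9*s - 3)
[2] sum the parallel branches P4, P5, P6: (2*s^3 + s^2 - 10*s + 4)/(2*s^3 - 5*s^2 + 4)
[3] reduce the series chain P3, (P4+P5+P6), P7: (2*s^4 + 5*s^3 - 8*s^2 - 16*s + 8)/(2*s^4 + s^3 - 15*s^2 + 4*s + 12)
[4] apply the feedback formula to (P1*P2), (P3*(P4+P5+P6)*P7): (-24*s^5 - 20*s^4 + 176*s^3 + 12*s^2 - 160*s - 48)/(6*s^5 + 65*s^4 + 62*s^3 - 305*s^2 - 64*s + 68)
That last expression is T(s); at s = 0 only the constant terms survive, so T(0) = -48/68 = -12/17.

Answer: -12/17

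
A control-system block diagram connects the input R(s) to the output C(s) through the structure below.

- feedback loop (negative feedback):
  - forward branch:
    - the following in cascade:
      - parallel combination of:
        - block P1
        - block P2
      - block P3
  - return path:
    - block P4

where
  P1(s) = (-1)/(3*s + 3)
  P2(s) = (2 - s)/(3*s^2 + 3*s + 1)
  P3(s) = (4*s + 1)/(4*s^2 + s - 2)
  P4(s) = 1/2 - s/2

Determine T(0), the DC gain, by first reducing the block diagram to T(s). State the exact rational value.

Answer: -10/7

Working:
[1] reduce the parallel group P1, P2 gives (5 - 6*s^2)/(9*s^3 + 18*s^2 + 12*s + 3)
[2] cascade (P1+P2), P3 gives (-24*s^3 - 6*s^2 + 20*s + 5)/(36*s^5 + 81*s^4 + 48*s^3 - 12*s^2 - 21*s - 6)
[3] close the feedback loop around ((P1+P2)*P3), P4 gives (-48*s^3 - 12*s^2 + 40*s + 10)/(72*s^5 + 186*s^4 + 78*s^3 - 50*s^2 - 27*s - 7)
That last expression is T(s); at s = 0 only the constant terms survive, so T(0) = 10/(-7) = -10/7.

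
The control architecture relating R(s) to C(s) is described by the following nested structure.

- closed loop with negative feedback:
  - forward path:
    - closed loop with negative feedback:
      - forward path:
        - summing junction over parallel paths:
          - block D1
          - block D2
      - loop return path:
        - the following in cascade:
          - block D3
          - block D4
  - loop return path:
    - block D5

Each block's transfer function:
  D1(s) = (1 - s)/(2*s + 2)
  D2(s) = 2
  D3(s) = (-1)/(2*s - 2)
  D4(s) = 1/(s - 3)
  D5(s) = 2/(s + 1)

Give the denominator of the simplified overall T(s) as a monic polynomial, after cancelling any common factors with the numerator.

[1] reduce the parallel group D1, D2; result (3*s + 5)/(2*s + 2)
[2] cascade D3, D4; result (-1)/(2*s^2 - 8*s + 6)
[3] reduce the feedback loop with forward (D1+D2) and return (D3*D4); result (6*s^3 - 14*s^2 - 22*s + 30)/(4*s^3 - 12*s^2 - 7*s + 7)
[4] apply the feedback formula to [(D1+D2)/(1+(D1+D2)*(D3*D4))], D5; result (6*s^4 - 8*s^3 - 36*s^2 + 8*s + 30)/(4*s^4 + 4*s^3 - 47*s^2 - 44*s + 67)
T(s) is the step-4 result (common factors already cancelled). Leading coefficient of the denominator: 4. Divide through by 4 for the monic polynomial.

Hence the answer: s^4 + s^3 - 47*s^2/4 - 11*s + 67/4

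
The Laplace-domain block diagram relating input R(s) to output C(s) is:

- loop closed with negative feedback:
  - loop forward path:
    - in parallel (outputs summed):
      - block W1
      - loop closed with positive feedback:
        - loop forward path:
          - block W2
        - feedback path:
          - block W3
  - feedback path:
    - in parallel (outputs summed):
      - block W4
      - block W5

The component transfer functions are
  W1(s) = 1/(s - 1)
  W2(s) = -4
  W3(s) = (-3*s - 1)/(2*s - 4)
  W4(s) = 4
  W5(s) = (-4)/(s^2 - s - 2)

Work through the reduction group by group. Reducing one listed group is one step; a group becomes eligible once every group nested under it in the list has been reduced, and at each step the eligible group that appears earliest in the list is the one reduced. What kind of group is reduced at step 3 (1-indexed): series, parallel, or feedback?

(1) reduce the feedback loop with forward W2 and return W3
(2) combine W1, [W2/(1-W2*W3)] in parallel
(3) parallel reduction of W4, W5
(4) collapse the loop ((W1+[W2/(1-W2*W3)]) forward, (W4+W5) return)
The group at step 3 is a parallel group.

Therefore the answer is parallel.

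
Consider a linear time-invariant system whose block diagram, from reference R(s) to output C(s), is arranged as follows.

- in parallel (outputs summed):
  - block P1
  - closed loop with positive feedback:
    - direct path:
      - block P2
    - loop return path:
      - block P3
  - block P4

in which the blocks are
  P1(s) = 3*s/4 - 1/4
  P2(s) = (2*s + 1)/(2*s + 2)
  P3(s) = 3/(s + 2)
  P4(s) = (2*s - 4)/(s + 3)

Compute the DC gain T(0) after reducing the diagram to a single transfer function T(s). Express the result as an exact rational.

The answer is 5/12.

Reasoning:
Step 1 - collapse the loop (P2 forward, P3 return) gives (2*s^2 + 5*s + 2)/(2*s^2 + 1)
Step 2 - sum the parallel branches P1, [P2/(1-P2*P3)], P4 gives (6*s^4 + 40*s^3 + 9*s^2 + 84*s + 5)/(8*s^3 + 24*s^2 + 4*s + 12)
Step 2 gives the overall T(s). Then T(0) = 5/12.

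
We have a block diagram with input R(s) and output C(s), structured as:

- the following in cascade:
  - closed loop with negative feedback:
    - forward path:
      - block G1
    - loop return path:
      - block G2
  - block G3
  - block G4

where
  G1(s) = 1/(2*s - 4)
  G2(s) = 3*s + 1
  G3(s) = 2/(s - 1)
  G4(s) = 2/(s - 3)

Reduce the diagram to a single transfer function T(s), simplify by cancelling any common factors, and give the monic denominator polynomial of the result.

Step 1. reduce the feedback loop with forward G1 and return G2: 1/(5*s - 3)
Step 2. cascade [G1/(1+G1*G2)], G3, G4: 4/(5*s^3 - 23*s^2 + 27*s - 9)
Step 2 gives the fully reduced T(s), with no common factor left to cancel. The denominator's leading coefficient is 5, so divide each of its coefficients by 5 to get the monic form.

Hence the answer: s^3 - 23*s^2/5 + 27*s/5 - 9/5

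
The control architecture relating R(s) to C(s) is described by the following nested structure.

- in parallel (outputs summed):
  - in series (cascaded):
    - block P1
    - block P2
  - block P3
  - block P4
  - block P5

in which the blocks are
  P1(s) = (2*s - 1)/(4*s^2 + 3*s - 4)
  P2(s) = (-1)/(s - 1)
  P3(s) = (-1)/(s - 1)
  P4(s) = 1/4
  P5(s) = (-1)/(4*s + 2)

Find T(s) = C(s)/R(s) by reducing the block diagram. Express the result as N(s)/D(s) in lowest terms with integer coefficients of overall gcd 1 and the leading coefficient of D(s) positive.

Step 1. combine P1, P2 in series: (1 - 2*s)/(4*s^3 - s^2 - 7*s + 4)
Step 2. parallel reduction of (P1*P2), P3, P4, P5, which is the overall transfer function T(s) = C(s)/R(s) in lowest terms

Hence the answer: (8*s^4 - 38*s^3 - 69*s^2 + 35*s + 16)/(32*s^4 + 8*s^3 - 60*s^2 + 4*s + 16)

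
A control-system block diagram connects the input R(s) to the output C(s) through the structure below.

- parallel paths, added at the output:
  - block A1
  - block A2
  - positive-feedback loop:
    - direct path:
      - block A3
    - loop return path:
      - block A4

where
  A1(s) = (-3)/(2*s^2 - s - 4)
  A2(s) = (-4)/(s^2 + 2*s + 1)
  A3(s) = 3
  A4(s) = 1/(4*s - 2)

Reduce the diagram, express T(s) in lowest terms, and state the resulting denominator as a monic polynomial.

Reducing step by step:

Step 1. feedback reduction of A3, A4 gives (12*s - 6)/(4*s - 5)
Step 2. add A1, A2, [A3/(1-A3*A4)] (parallel) gives (24*s^5 + 24*s^4 - 110*s^3 - 37*s^2 + 68*s - 41)/(8*s^5 + 2*s^4 - 31*s^3 - 16*s^2 + 29*s + 20)
That last expression is T(s), already simplified. Scaling its denominator by 1/8 (the reciprocal of the leading coefficient) yields the monic denominator.

Answer: s^5 + s^4/4 - 31*s^3/8 - 2*s^2 + 29*s/8 + 5/2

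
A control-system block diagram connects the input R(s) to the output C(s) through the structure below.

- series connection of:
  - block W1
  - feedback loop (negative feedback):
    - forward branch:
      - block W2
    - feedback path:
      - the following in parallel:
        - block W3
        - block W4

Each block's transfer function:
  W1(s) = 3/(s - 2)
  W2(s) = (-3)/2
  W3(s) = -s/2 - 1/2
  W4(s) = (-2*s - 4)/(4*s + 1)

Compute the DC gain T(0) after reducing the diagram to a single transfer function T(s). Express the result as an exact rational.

First reduce the diagram to T(s).

(1) combine W3, W4 in parallel gives (-4*s^2 - 9*s - 9)/(8*s + 2)
(2) feedback reduction of W2, (W3+W4) gives (-24*s - 6)/(12*s^2 + 43*s + 31)
(3) series reduction of W1, [W2/(1+W2*(W3+W4))] gives (-72*s - 18)/(12*s^3 + 19*s^2 - 55*s - 62)
Evaluating the step-3 result (the overall T(s)) at s = 0 gives T(0) = -18/(-62) = 9/31.

Answer: 9/31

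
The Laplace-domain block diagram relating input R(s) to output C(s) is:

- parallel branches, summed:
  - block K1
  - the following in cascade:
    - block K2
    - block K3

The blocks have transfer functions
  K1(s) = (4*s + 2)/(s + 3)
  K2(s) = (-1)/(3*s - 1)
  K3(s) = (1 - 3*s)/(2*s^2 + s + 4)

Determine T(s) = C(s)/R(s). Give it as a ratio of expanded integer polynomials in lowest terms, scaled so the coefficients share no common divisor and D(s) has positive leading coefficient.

Step 1. multiply K2, K3 (series) gives 1/(2*s^2 + s + 4)
Step 2. add K1, (K2*K3) (parallel), which is the overall transfer function T(s) = C(s)/R(s) in lowest terms

Hence the answer: (8*s^3 + 8*s^2 + 19*s + 11)/(2*s^3 + 7*s^2 + 7*s + 12)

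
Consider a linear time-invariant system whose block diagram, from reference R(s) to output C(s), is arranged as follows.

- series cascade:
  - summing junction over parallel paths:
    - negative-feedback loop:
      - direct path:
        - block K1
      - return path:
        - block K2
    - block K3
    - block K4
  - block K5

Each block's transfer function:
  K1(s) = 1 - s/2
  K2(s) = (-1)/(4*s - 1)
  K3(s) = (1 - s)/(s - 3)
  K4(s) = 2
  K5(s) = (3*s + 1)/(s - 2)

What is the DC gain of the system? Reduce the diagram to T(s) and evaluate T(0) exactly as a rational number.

Step 1. feedback reduction of K1, K2, giving (-4*s^2 + 9*s - 2)/(9*s - 4)
Step 2. add [K1/(1+K1*K2)], K3, K4 (parallel), giving (-4*s^3 + 30*s^2 - 78*s + 26)/(9*s^2 - 31*s + 12)
Step 3. cascade ([K1/(1+K1*K2)]+K3+K4), K5, giving (-12*s^4 + 86*s^3 - 204*s^2 + 26)/(9*s^3 - 49*s^2 + 74*s - 24)
That last expression is T(s); at s = 0 only the constant terms survive, so T(0) = 26/(-24) = -13/12.

Hence the answer: -13/12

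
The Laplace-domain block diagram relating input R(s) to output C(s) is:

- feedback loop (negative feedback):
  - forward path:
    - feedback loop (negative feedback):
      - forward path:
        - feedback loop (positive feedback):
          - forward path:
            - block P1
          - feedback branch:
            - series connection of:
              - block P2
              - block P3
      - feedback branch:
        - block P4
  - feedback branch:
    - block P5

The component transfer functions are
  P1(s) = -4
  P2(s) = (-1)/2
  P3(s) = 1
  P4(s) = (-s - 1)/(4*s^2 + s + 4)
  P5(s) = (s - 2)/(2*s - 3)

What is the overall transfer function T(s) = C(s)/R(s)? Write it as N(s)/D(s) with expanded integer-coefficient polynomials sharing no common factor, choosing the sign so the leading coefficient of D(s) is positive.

The answer is (32*s^3 - 40*s^2 + 20*s - 48)/(24*s^3 - 46*s^2 + 17*s - 32).

Reasoning:
1. series reduction of P2, P3, giving (-1)/2
2. reduce the feedback loop with forward P1 and return (P2*P3), giving 4
3. feedback reduction of [P1/(1-P1*(P2*P3))], P4, giving (16*s^2 + 4*s + 16)/(4*s^2 - 3*s)
4. collapse the loop ([[P1/(1-P1*(P2*P3))]/(1+[P1/(1-P1*(P2*P3))]*P4)] forward, P5 return): this yields T(s), and no further normalization is needed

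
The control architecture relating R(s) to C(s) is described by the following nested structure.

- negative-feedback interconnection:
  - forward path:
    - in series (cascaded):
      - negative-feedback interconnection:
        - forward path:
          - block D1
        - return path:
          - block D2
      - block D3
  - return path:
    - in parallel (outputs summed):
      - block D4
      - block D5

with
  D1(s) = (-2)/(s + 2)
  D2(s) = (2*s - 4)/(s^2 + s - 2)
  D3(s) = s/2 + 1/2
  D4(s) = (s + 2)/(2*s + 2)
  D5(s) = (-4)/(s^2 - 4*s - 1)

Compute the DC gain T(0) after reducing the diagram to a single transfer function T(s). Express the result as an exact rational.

First reduce the diagram to T(s).

Step 1 - close the feedback loop around D1, D2; result (-2*s^2 - 2*s + 4)/(s^3 + 3*s^2 - 4*s + 4)
Step 2 - combine [D1/(1+D1*D2)], D3 in series; result (-s^3 - 2*s^2 + s + 2)/(s^3 + 3*s^2 - 4*s + 4)
Step 3 - reduce the parallel group D4, D5; result (s^3 - 2*s^2 - 17*s - 10)/(2*s^3 - 6*s^2 - 10*s - 2)
Step 4 - close the feedback loop around ([D1/(1+D1*D2)]*D3), (D4+D5); result (-2*s^5 + 4*s^4 + 20*s^3 - 18*s - 4)/(s^5 - s^4 - 13*s^3 + 57*s^2 - 48*s - 28)
DC gain: substitute s = 0 into T(s) from step 4: T(0) = -4/(-28) = 1/7.

Answer: 1/7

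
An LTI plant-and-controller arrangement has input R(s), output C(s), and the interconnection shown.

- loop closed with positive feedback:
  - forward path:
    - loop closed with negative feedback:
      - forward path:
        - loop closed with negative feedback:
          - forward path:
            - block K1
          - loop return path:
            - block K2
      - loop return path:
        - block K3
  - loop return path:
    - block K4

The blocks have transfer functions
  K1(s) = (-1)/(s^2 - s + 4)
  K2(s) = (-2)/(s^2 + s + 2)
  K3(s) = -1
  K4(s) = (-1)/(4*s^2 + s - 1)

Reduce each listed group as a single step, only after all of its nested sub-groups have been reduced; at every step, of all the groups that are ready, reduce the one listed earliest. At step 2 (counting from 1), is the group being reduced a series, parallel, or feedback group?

1. reduce the feedback loop with forward K1 and return K2
2. reduce the feedback loop with forward [K1/(1+K1*K2)] and return K3
3. reduce the feedback loop with forward [[K1/(1+K1*K2)]/(1+[K1/(1+K1*K2)]*K3)] and return K4
At step 2 the group reduced is feedback.

Answer: feedback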